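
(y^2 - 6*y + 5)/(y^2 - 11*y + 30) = (y - 1)/(y - 6)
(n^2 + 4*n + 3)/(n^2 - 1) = (n + 3)/(n - 1)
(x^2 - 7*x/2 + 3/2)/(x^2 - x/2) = (x - 3)/x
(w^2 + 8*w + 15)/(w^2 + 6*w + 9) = (w + 5)/(w + 3)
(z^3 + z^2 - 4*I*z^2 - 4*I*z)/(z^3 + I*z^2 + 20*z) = (z + 1)/(z + 5*I)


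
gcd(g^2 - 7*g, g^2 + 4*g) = g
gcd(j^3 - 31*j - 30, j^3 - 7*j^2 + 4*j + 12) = j^2 - 5*j - 6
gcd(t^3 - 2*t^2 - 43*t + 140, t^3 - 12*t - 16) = t - 4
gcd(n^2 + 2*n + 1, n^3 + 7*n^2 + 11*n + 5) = n^2 + 2*n + 1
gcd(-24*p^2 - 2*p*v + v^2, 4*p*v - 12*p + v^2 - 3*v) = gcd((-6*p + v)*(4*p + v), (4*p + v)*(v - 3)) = 4*p + v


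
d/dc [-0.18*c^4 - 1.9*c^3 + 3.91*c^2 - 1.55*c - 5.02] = -0.72*c^3 - 5.7*c^2 + 7.82*c - 1.55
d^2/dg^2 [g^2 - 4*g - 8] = 2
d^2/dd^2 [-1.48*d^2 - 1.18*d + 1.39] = -2.96000000000000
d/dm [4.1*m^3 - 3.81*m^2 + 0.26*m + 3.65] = 12.3*m^2 - 7.62*m + 0.26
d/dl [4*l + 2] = 4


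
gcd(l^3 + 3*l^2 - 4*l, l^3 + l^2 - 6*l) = l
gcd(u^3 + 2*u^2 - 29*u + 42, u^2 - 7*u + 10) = u - 2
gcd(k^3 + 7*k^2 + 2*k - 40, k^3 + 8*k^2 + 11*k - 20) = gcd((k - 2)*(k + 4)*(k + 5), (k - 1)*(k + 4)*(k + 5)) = k^2 + 9*k + 20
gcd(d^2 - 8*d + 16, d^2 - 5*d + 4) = d - 4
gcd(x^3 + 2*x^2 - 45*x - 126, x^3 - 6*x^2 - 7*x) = x - 7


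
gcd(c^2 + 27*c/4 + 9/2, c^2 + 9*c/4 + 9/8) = c + 3/4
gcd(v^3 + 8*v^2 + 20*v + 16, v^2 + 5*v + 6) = v + 2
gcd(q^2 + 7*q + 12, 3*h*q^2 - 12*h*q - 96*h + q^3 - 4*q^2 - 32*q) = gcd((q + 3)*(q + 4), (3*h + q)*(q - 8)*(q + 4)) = q + 4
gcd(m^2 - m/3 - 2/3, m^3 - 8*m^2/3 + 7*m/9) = 1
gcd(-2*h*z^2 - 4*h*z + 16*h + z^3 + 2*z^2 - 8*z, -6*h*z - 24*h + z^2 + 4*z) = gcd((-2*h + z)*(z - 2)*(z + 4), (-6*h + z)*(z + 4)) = z + 4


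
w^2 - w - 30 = (w - 6)*(w + 5)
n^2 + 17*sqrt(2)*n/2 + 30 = (n + 5*sqrt(2)/2)*(n + 6*sqrt(2))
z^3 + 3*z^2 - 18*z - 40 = (z - 4)*(z + 2)*(z + 5)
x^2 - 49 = (x - 7)*(x + 7)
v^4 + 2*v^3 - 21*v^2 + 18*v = v*(v - 3)*(v - 1)*(v + 6)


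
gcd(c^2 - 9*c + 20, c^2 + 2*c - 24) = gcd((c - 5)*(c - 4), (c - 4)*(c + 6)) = c - 4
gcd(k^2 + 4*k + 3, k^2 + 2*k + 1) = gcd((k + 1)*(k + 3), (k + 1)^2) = k + 1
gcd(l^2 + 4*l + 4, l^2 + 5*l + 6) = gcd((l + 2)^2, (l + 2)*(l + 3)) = l + 2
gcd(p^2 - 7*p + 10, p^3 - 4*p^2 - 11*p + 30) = p^2 - 7*p + 10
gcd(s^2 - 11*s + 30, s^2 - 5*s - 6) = s - 6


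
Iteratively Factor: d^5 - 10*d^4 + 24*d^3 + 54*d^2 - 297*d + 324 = (d - 3)*(d^4 - 7*d^3 + 3*d^2 + 63*d - 108) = (d - 3)^2*(d^3 - 4*d^2 - 9*d + 36) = (d - 3)^3*(d^2 - d - 12) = (d - 4)*(d - 3)^3*(d + 3)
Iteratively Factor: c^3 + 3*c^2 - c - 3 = (c - 1)*(c^2 + 4*c + 3) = (c - 1)*(c + 1)*(c + 3)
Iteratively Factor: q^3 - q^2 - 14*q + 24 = (q + 4)*(q^2 - 5*q + 6) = (q - 3)*(q + 4)*(q - 2)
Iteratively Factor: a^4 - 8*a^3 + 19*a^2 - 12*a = (a - 3)*(a^3 - 5*a^2 + 4*a) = (a - 4)*(a - 3)*(a^2 - a) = (a - 4)*(a - 3)*(a - 1)*(a)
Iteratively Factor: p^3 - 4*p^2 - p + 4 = (p + 1)*(p^2 - 5*p + 4) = (p - 1)*(p + 1)*(p - 4)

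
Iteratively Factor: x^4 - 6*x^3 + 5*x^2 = (x - 5)*(x^3 - x^2) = x*(x - 5)*(x^2 - x) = x*(x - 5)*(x - 1)*(x)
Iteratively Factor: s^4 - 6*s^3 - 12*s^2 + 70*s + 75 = (s - 5)*(s^3 - s^2 - 17*s - 15) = (s - 5)*(s + 3)*(s^2 - 4*s - 5) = (s - 5)^2*(s + 3)*(s + 1)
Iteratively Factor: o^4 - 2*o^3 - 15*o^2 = (o)*(o^3 - 2*o^2 - 15*o) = o^2*(o^2 - 2*o - 15) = o^2*(o + 3)*(o - 5)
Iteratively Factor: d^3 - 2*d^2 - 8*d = (d + 2)*(d^2 - 4*d) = (d - 4)*(d + 2)*(d)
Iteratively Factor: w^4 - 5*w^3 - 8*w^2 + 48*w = (w)*(w^3 - 5*w^2 - 8*w + 48) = w*(w - 4)*(w^2 - w - 12) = w*(w - 4)*(w + 3)*(w - 4)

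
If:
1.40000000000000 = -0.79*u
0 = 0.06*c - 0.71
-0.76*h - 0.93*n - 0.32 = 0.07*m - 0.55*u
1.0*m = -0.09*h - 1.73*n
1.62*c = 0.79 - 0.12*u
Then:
No Solution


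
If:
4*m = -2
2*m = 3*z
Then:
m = -1/2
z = -1/3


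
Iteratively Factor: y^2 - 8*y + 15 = (y - 5)*(y - 3)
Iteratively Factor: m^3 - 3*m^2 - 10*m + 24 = (m - 2)*(m^2 - m - 12) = (m - 2)*(m + 3)*(m - 4)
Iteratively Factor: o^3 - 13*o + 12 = (o - 1)*(o^2 + o - 12) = (o - 3)*(o - 1)*(o + 4)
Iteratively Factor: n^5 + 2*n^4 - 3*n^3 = (n + 3)*(n^4 - n^3) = n*(n + 3)*(n^3 - n^2) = n^2*(n + 3)*(n^2 - n) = n^2*(n - 1)*(n + 3)*(n)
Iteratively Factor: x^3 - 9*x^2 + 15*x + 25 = (x - 5)*(x^2 - 4*x - 5) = (x - 5)*(x + 1)*(x - 5)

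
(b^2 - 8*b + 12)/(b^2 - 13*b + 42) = (b - 2)/(b - 7)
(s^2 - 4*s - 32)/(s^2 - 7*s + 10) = (s^2 - 4*s - 32)/(s^2 - 7*s + 10)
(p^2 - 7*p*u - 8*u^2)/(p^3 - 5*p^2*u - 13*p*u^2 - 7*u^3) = (p - 8*u)/(p^2 - 6*p*u - 7*u^2)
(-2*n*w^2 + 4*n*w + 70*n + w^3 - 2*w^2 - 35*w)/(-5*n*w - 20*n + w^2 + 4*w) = (2*n*w^2 - 4*n*w - 70*n - w^3 + 2*w^2 + 35*w)/(5*n*w + 20*n - w^2 - 4*w)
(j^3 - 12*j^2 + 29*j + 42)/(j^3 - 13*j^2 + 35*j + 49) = (j - 6)/(j - 7)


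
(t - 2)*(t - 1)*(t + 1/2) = t^3 - 5*t^2/2 + t/2 + 1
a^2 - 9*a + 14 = (a - 7)*(a - 2)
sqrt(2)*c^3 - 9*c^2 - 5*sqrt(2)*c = c*(c - 5*sqrt(2))*(sqrt(2)*c + 1)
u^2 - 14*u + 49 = (u - 7)^2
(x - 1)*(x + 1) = x^2 - 1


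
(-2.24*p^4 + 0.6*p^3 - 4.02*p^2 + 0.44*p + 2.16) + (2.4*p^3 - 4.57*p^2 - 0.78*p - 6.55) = -2.24*p^4 + 3.0*p^3 - 8.59*p^2 - 0.34*p - 4.39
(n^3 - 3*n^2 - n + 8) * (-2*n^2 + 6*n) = -2*n^5 + 12*n^4 - 16*n^3 - 22*n^2 + 48*n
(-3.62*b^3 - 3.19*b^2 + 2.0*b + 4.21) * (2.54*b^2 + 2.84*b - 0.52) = -9.1948*b^5 - 18.3834*b^4 - 2.0972*b^3 + 18.0322*b^2 + 10.9164*b - 2.1892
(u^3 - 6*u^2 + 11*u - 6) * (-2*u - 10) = -2*u^4 + 2*u^3 + 38*u^2 - 98*u + 60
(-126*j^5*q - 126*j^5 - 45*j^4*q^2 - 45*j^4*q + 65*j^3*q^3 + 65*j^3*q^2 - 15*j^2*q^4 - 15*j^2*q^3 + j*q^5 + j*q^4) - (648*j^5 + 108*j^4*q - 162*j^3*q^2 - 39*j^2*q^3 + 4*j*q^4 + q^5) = -126*j^5*q - 774*j^5 - 45*j^4*q^2 - 153*j^4*q + 65*j^3*q^3 + 227*j^3*q^2 - 15*j^2*q^4 + 24*j^2*q^3 + j*q^5 - 3*j*q^4 - q^5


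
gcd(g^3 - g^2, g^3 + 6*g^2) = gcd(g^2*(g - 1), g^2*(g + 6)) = g^2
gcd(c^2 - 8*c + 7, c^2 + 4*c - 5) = c - 1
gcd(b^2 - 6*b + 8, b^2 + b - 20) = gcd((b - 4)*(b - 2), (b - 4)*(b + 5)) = b - 4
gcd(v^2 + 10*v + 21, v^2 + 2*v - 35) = v + 7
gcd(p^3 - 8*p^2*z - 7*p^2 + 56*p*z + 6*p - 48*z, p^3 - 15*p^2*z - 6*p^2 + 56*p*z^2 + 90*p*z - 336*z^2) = -p^2 + 8*p*z + 6*p - 48*z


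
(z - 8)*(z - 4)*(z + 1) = z^3 - 11*z^2 + 20*z + 32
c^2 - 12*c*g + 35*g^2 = (c - 7*g)*(c - 5*g)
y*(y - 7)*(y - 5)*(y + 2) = y^4 - 10*y^3 + 11*y^2 + 70*y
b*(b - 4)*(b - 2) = b^3 - 6*b^2 + 8*b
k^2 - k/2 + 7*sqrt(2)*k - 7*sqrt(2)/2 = (k - 1/2)*(k + 7*sqrt(2))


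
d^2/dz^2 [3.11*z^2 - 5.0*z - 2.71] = 6.22000000000000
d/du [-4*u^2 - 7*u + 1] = -8*u - 7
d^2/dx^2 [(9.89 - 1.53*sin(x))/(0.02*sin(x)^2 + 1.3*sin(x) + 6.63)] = (0.000612000000000001*sin(x)^5 - 0.055604*sin(x)^4 - 1.989912*sin(x)^3 - 24.631778*sin(x)^2 + 155.256075*sin(x) + 57.179512)/(0.02*sin(x)^2 + 1.3*sin(x) + 6.63)^3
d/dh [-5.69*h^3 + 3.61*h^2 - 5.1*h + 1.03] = -17.07*h^2 + 7.22*h - 5.1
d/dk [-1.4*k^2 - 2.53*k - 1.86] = -2.8*k - 2.53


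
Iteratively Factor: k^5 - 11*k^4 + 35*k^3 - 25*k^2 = (k - 5)*(k^4 - 6*k^3 + 5*k^2) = (k - 5)^2*(k^3 - k^2) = k*(k - 5)^2*(k^2 - k) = k^2*(k - 5)^2*(k - 1)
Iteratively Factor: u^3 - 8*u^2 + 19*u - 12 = (u - 4)*(u^2 - 4*u + 3) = (u - 4)*(u - 1)*(u - 3)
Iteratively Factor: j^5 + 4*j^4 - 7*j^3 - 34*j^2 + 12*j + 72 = (j + 3)*(j^4 + j^3 - 10*j^2 - 4*j + 24) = (j + 2)*(j + 3)*(j^3 - j^2 - 8*j + 12) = (j - 2)*(j + 2)*(j + 3)*(j^2 + j - 6) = (j - 2)*(j + 2)*(j + 3)^2*(j - 2)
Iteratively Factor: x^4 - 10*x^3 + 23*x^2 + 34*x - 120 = (x - 3)*(x^3 - 7*x^2 + 2*x + 40) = (x - 4)*(x - 3)*(x^2 - 3*x - 10) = (x - 4)*(x - 3)*(x + 2)*(x - 5)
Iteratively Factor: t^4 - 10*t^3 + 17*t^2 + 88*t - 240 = (t - 4)*(t^3 - 6*t^2 - 7*t + 60) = (t - 4)*(t + 3)*(t^2 - 9*t + 20) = (t - 5)*(t - 4)*(t + 3)*(t - 4)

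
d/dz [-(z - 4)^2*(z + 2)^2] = -4*z^3 + 12*z^2 + 24*z - 32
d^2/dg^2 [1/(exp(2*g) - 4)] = 4*(exp(2*g) + 4)*exp(2*g)/(exp(2*g) - 4)^3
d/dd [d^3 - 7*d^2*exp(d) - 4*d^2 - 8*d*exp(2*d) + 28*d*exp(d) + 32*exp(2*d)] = -7*d^2*exp(d) + 3*d^2 - 16*d*exp(2*d) + 14*d*exp(d) - 8*d + 56*exp(2*d) + 28*exp(d)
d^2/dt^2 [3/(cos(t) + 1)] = 3*(sin(t)^2 + cos(t) + 1)/(cos(t) + 1)^3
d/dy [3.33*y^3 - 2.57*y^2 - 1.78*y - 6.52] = 9.99*y^2 - 5.14*y - 1.78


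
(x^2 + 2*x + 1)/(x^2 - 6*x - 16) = (x^2 + 2*x + 1)/(x^2 - 6*x - 16)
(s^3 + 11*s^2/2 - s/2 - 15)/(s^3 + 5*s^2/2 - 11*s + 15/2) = (s + 2)/(s - 1)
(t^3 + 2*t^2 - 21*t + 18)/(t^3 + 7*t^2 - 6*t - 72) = (t - 1)/(t + 4)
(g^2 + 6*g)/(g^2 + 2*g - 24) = g/(g - 4)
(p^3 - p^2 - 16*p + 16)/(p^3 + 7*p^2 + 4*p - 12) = (p^2 - 16)/(p^2 + 8*p + 12)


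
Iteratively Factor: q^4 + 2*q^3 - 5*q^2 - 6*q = (q)*(q^3 + 2*q^2 - 5*q - 6) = q*(q - 2)*(q^2 + 4*q + 3) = q*(q - 2)*(q + 3)*(q + 1)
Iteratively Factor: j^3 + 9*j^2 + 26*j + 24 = (j + 3)*(j^2 + 6*j + 8) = (j + 3)*(j + 4)*(j + 2)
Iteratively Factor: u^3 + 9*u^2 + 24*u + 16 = (u + 4)*(u^2 + 5*u + 4) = (u + 1)*(u + 4)*(u + 4)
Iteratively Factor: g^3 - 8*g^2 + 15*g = (g - 5)*(g^2 - 3*g) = (g - 5)*(g - 3)*(g)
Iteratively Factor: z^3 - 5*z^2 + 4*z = (z)*(z^2 - 5*z + 4) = z*(z - 4)*(z - 1)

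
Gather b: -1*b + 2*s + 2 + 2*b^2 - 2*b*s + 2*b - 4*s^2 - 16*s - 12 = 2*b^2 + b*(1 - 2*s) - 4*s^2 - 14*s - 10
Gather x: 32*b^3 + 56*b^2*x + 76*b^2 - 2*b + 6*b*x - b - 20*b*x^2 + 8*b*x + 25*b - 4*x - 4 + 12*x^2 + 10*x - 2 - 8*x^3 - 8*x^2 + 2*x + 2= 32*b^3 + 76*b^2 + 22*b - 8*x^3 + x^2*(4 - 20*b) + x*(56*b^2 + 14*b + 8) - 4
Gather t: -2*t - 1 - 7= -2*t - 8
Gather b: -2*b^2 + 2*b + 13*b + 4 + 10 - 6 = -2*b^2 + 15*b + 8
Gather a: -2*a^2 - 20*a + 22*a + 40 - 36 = -2*a^2 + 2*a + 4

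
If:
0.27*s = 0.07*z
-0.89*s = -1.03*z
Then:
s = 0.00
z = 0.00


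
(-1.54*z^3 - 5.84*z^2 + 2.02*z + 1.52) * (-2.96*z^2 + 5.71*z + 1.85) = 4.5584*z^5 + 8.493*z^4 - 42.1746*z^3 - 3.769*z^2 + 12.4162*z + 2.812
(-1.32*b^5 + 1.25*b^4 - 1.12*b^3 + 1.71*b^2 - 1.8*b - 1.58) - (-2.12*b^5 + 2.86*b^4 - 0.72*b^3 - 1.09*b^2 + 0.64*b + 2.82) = 0.8*b^5 - 1.61*b^4 - 0.4*b^3 + 2.8*b^2 - 2.44*b - 4.4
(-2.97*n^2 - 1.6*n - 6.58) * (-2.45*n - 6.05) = 7.2765*n^3 + 21.8885*n^2 + 25.801*n + 39.809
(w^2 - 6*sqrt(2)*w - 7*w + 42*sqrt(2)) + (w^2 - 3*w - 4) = 2*w^2 - 10*w - 6*sqrt(2)*w - 4 + 42*sqrt(2)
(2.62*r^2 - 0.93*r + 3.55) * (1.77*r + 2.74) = 4.6374*r^3 + 5.5327*r^2 + 3.7353*r + 9.727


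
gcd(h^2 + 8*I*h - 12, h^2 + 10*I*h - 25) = 1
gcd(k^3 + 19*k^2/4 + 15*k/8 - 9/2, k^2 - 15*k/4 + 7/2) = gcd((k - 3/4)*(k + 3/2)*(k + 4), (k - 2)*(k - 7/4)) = 1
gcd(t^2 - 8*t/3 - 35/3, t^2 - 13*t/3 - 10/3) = t - 5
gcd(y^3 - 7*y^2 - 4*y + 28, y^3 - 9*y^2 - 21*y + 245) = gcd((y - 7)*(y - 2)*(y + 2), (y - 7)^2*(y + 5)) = y - 7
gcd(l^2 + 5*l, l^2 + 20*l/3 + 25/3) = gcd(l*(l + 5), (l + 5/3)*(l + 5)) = l + 5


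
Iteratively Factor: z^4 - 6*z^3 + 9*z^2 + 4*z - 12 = (z - 3)*(z^3 - 3*z^2 + 4) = (z - 3)*(z - 2)*(z^2 - z - 2) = (z - 3)*(z - 2)^2*(z + 1)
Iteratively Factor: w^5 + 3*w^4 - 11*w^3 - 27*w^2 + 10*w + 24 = (w + 2)*(w^4 + w^3 - 13*w^2 - w + 12) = (w + 1)*(w + 2)*(w^3 - 13*w + 12) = (w - 3)*(w + 1)*(w + 2)*(w^2 + 3*w - 4) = (w - 3)*(w - 1)*(w + 1)*(w + 2)*(w + 4)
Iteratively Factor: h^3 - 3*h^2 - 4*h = (h + 1)*(h^2 - 4*h) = (h - 4)*(h + 1)*(h)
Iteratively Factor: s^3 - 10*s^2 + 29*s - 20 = (s - 5)*(s^2 - 5*s + 4) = (s - 5)*(s - 4)*(s - 1)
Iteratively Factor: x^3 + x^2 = (x)*(x^2 + x) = x^2*(x + 1)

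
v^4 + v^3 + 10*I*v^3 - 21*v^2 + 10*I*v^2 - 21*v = v*(v + 1)*(v + 3*I)*(v + 7*I)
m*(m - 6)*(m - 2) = m^3 - 8*m^2 + 12*m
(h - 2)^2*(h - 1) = h^3 - 5*h^2 + 8*h - 4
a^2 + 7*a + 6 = (a + 1)*(a + 6)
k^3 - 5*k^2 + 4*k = k*(k - 4)*(k - 1)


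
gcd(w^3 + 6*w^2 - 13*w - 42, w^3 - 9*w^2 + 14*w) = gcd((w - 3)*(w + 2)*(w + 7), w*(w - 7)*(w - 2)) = 1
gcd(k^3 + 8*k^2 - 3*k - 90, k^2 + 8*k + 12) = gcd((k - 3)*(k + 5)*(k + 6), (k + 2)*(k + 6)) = k + 6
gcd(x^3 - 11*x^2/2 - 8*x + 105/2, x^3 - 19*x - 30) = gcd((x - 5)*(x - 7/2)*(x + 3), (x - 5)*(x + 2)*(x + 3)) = x^2 - 2*x - 15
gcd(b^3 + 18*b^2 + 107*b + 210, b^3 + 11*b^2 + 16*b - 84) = b^2 + 13*b + 42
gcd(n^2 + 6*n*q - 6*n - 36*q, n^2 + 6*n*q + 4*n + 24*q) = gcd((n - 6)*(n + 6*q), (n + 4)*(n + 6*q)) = n + 6*q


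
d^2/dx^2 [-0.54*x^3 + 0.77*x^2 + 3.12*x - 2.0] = 1.54 - 3.24*x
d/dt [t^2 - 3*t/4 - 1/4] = 2*t - 3/4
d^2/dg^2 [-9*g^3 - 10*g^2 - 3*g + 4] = -54*g - 20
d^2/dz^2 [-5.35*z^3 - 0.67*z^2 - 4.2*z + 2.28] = -32.1*z - 1.34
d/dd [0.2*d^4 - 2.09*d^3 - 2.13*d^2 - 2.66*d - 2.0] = 0.8*d^3 - 6.27*d^2 - 4.26*d - 2.66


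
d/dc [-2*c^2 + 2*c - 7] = 2 - 4*c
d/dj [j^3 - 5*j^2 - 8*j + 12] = 3*j^2 - 10*j - 8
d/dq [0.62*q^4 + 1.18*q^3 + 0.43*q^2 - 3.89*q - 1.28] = 2.48*q^3 + 3.54*q^2 + 0.86*q - 3.89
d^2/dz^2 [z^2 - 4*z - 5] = 2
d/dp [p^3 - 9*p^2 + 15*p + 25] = 3*p^2 - 18*p + 15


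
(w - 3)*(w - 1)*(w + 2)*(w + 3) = w^4 + w^3 - 11*w^2 - 9*w + 18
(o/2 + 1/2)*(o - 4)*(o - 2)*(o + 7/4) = o^4/2 - 13*o^3/8 - 27*o^2/8 + 23*o/4 + 7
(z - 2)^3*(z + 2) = z^4 - 4*z^3 + 16*z - 16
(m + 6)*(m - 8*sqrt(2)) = m^2 - 8*sqrt(2)*m + 6*m - 48*sqrt(2)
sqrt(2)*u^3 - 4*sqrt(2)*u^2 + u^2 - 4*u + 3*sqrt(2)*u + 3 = (u - 3)*(u - 1)*(sqrt(2)*u + 1)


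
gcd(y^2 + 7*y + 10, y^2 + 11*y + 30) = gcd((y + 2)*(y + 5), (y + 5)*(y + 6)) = y + 5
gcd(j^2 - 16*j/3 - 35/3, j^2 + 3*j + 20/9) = j + 5/3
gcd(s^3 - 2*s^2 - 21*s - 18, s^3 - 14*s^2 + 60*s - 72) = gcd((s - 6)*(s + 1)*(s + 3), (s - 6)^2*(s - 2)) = s - 6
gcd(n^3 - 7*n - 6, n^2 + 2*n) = n + 2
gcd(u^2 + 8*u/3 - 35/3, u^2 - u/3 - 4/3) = 1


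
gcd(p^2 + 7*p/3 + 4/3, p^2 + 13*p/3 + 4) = p + 4/3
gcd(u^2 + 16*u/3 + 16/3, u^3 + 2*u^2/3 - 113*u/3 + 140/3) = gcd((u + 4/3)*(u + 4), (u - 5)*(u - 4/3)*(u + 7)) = 1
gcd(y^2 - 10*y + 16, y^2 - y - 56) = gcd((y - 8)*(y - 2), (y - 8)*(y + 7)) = y - 8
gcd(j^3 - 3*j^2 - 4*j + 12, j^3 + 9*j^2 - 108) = j - 3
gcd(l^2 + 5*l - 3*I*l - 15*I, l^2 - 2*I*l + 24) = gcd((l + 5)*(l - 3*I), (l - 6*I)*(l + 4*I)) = 1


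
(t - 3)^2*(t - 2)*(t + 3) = t^4 - 5*t^3 - 3*t^2 + 45*t - 54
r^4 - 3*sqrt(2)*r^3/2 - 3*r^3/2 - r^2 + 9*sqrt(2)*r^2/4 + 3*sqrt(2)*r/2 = r*(r - 2)*(r + 1/2)*(r - 3*sqrt(2)/2)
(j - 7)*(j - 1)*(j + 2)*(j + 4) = j^4 - 2*j^3 - 33*j^2 - 22*j + 56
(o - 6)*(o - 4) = o^2 - 10*o + 24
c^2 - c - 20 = (c - 5)*(c + 4)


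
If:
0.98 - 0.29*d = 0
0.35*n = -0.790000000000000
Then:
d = 3.38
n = -2.26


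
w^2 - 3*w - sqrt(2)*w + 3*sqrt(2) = (w - 3)*(w - sqrt(2))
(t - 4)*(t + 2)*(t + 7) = t^3 + 5*t^2 - 22*t - 56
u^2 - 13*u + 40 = (u - 8)*(u - 5)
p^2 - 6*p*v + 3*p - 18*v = (p + 3)*(p - 6*v)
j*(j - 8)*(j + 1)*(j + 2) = j^4 - 5*j^3 - 22*j^2 - 16*j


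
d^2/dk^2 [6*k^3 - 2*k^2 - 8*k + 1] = 36*k - 4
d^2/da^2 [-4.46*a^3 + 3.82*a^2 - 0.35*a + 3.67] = 7.64 - 26.76*a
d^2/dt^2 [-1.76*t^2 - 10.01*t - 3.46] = -3.52000000000000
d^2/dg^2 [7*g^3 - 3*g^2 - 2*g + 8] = 42*g - 6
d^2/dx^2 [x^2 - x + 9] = 2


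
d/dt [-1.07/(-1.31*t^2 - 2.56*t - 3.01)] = (-2.8034*t - 2.7392)/(1.31*t^2 + 2.56*t + 3.01)^2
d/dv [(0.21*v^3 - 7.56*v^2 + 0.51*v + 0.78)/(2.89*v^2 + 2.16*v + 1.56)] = (0.6069*v^4 + 0.907199999999996*v^3 - 16.8207*v^2 - 28.0956*v - 0.8892)/(8.3521*v^4 + 12.4848*v^3 + 13.6824*v^2 + 6.7392*v + 2.4336)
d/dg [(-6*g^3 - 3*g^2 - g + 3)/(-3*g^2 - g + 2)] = (18*g^4 + 12*g^3 - 36*g^2 + 6*g + 1)/(9*g^4 + 6*g^3 - 11*g^2 - 4*g + 4)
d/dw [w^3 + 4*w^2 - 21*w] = 3*w^2 + 8*w - 21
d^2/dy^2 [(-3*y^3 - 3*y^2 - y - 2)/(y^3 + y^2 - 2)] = 2*(-3*y^5 - 51*y^4 - 65*y^3 - 36*y^2 - 54*y - 16)/(y^9 + 3*y^8 + 3*y^7 - 5*y^6 - 12*y^5 - 6*y^4 + 12*y^3 + 12*y^2 - 8)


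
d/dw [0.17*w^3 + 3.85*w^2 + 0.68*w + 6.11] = 0.51*w^2 + 7.7*w + 0.68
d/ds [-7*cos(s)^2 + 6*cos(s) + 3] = 2*(7*cos(s) - 3)*sin(s)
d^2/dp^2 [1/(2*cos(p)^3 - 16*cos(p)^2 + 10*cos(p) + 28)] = ((23*cos(p) - 64*cos(2*p) + 9*cos(3*p))*(cos(p)^3 - 8*cos(p)^2 + 5*cos(p) + 14)/8 + (3*cos(p)^2 - 16*cos(p) + 5)^2*sin(p)^2)/(cos(p)^3 - 8*cos(p)^2 + 5*cos(p) + 14)^3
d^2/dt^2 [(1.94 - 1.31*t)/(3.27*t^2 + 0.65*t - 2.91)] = (-(1.31*t - 1.94)*(6.54*t + 0.65)*(13.08*t + 1.3) + (25.7022*t - 10.9846)*(3.27*t^2 + 0.65*t - 2.91))/(3.27*t^2 + 0.65*t - 2.91)^3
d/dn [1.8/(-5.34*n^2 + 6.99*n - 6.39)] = (19.224*n - 12.582)/(5.34*n^2 - 6.99*n + 6.39)^2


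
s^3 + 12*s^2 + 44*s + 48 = (s + 2)*(s + 4)*(s + 6)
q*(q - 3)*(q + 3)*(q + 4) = q^4 + 4*q^3 - 9*q^2 - 36*q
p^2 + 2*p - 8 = (p - 2)*(p + 4)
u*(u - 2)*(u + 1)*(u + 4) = u^4 + 3*u^3 - 6*u^2 - 8*u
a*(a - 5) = a^2 - 5*a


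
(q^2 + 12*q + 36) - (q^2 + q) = 11*q + 36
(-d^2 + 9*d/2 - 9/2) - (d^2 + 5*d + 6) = -2*d^2 - d/2 - 21/2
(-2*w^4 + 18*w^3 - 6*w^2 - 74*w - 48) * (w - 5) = -2*w^5 + 28*w^4 - 96*w^3 - 44*w^2 + 322*w + 240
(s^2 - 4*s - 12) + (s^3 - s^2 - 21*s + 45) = s^3 - 25*s + 33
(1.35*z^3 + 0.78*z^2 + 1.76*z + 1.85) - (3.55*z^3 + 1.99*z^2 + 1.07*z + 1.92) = -2.2*z^3 - 1.21*z^2 + 0.69*z - 0.0699999999999998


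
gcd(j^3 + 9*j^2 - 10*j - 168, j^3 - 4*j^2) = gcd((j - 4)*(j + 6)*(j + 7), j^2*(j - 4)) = j - 4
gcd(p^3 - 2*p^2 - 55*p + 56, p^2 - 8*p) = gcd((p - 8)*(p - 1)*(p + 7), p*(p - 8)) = p - 8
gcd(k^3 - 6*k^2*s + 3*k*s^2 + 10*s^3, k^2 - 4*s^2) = -k + 2*s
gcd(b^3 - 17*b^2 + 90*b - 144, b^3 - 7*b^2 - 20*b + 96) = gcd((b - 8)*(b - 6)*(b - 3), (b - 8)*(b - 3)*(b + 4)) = b^2 - 11*b + 24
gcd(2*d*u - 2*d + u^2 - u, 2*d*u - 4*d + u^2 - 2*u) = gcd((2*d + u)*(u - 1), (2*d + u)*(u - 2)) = 2*d + u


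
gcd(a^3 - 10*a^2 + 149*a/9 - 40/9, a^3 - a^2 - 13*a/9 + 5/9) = a^2 - 2*a + 5/9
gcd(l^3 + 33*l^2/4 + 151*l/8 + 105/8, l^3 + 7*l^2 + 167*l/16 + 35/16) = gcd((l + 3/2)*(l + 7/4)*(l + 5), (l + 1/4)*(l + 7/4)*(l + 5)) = l^2 + 27*l/4 + 35/4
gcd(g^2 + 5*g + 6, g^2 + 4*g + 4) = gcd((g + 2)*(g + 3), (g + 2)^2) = g + 2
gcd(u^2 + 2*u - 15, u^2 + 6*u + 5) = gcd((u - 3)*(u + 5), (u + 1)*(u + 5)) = u + 5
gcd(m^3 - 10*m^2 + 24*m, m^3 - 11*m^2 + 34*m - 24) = m^2 - 10*m + 24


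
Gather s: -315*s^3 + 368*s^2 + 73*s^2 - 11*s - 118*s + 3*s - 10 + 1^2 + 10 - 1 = -315*s^3 + 441*s^2 - 126*s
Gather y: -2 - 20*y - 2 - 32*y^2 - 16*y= -32*y^2 - 36*y - 4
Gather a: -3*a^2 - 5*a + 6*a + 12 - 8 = -3*a^2 + a + 4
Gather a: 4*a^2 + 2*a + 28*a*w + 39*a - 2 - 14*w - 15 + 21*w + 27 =4*a^2 + a*(28*w + 41) + 7*w + 10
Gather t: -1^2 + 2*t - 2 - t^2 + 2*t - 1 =-t^2 + 4*t - 4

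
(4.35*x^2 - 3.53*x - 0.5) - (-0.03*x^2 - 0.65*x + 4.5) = 4.38*x^2 - 2.88*x - 5.0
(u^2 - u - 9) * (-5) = -5*u^2 + 5*u + 45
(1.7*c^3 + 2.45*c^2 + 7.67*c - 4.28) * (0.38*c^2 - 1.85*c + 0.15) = 0.646*c^5 - 2.214*c^4 - 1.3629*c^3 - 15.4484*c^2 + 9.0685*c - 0.642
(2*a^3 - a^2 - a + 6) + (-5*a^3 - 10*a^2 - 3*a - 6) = -3*a^3 - 11*a^2 - 4*a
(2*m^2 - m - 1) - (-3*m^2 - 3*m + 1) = 5*m^2 + 2*m - 2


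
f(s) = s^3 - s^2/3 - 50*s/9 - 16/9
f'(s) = 3*s^2 - 2*s/3 - 50/9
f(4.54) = 59.71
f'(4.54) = 53.25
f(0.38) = -3.88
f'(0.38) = -5.38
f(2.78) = 1.69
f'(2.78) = 15.78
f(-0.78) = 1.88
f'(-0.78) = -3.21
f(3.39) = 14.52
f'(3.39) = 26.66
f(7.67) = 387.22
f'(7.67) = 165.82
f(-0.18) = -0.79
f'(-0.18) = -5.34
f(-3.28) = -22.43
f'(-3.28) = 28.91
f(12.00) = 1611.56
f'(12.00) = 418.44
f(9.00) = 650.22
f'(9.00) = 231.44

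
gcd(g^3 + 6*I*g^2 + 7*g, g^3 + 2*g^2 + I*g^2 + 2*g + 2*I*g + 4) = g - I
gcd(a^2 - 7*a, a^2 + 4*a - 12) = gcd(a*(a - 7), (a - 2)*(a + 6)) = 1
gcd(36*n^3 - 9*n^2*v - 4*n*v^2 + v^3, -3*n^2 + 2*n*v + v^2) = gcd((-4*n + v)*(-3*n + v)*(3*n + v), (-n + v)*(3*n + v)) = 3*n + v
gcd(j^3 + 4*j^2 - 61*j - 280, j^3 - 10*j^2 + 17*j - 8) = j - 8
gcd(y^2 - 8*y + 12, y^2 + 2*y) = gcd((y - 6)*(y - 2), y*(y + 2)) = 1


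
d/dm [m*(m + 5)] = 2*m + 5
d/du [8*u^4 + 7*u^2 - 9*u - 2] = 32*u^3 + 14*u - 9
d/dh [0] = 0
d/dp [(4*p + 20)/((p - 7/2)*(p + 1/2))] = 16*(-4*p^2 - 40*p + 53)/(16*p^4 - 96*p^3 + 88*p^2 + 168*p + 49)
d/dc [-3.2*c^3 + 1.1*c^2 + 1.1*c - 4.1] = -9.6*c^2 + 2.2*c + 1.1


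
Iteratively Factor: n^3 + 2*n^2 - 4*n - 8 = (n + 2)*(n^2 - 4) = (n - 2)*(n + 2)*(n + 2)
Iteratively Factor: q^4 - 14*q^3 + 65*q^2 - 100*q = (q - 5)*(q^3 - 9*q^2 + 20*q) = (q - 5)*(q - 4)*(q^2 - 5*q) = q*(q - 5)*(q - 4)*(q - 5)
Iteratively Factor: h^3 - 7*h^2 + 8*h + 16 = (h - 4)*(h^2 - 3*h - 4) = (h - 4)^2*(h + 1)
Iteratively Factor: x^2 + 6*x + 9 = (x + 3)*(x + 3)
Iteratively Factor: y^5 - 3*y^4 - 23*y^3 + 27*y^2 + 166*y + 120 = (y - 4)*(y^4 + y^3 - 19*y^2 - 49*y - 30) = (y - 4)*(y + 1)*(y^3 - 19*y - 30) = (y - 4)*(y + 1)*(y + 2)*(y^2 - 2*y - 15) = (y - 5)*(y - 4)*(y + 1)*(y + 2)*(y + 3)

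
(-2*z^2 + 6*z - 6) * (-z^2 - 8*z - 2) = 2*z^4 + 10*z^3 - 38*z^2 + 36*z + 12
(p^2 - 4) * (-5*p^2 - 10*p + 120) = -5*p^4 - 10*p^3 + 140*p^2 + 40*p - 480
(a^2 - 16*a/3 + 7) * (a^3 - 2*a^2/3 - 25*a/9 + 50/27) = a^5 - 6*a^4 + 70*a^3/9 + 12*a^2 - 2375*a/81 + 350/27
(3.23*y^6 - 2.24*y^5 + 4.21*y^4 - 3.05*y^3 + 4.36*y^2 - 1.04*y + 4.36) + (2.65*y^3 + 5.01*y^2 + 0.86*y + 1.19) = 3.23*y^6 - 2.24*y^5 + 4.21*y^4 - 0.4*y^3 + 9.37*y^2 - 0.18*y + 5.55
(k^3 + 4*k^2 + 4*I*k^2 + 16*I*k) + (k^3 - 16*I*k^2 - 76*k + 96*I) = 2*k^3 + 4*k^2 - 12*I*k^2 - 76*k + 16*I*k + 96*I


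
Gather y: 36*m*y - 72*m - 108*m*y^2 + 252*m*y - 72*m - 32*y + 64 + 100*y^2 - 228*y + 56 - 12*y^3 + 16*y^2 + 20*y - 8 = -144*m - 12*y^3 + y^2*(116 - 108*m) + y*(288*m - 240) + 112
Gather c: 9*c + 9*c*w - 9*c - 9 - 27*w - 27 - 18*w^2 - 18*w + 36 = 9*c*w - 18*w^2 - 45*w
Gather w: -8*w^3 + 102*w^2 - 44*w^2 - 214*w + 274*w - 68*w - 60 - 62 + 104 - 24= -8*w^3 + 58*w^2 - 8*w - 42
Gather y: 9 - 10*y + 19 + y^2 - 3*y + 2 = y^2 - 13*y + 30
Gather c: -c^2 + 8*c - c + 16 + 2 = -c^2 + 7*c + 18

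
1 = 1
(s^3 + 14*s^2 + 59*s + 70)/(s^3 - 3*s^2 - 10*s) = (s^2 + 12*s + 35)/(s*(s - 5))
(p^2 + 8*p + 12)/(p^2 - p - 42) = (p + 2)/(p - 7)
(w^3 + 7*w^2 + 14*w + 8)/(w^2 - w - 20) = (w^2 + 3*w + 2)/(w - 5)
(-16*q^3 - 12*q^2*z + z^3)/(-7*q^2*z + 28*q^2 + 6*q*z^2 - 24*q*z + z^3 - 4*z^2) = (16*q^3 + 12*q^2*z - z^3)/(7*q^2*z - 28*q^2 - 6*q*z^2 + 24*q*z - z^3 + 4*z^2)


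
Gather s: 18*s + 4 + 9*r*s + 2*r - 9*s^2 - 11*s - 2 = 2*r - 9*s^2 + s*(9*r + 7) + 2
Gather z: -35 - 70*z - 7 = -70*z - 42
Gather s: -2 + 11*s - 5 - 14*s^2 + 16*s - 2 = -14*s^2 + 27*s - 9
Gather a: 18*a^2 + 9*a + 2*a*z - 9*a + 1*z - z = 18*a^2 + 2*a*z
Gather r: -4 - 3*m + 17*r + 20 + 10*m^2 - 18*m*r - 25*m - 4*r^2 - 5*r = 10*m^2 - 28*m - 4*r^2 + r*(12 - 18*m) + 16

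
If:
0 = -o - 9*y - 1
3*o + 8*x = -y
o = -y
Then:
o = 1/8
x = -1/32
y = -1/8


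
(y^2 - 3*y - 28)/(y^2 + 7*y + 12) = (y - 7)/(y + 3)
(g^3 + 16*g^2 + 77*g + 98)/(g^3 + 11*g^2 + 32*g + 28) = (g + 7)/(g + 2)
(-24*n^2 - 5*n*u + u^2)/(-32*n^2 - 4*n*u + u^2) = (3*n + u)/(4*n + u)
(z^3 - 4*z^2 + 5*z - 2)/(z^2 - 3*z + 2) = z - 1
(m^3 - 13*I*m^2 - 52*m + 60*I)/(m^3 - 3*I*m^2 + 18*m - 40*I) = (m - 6*I)/(m + 4*I)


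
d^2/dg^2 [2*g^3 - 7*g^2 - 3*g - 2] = 12*g - 14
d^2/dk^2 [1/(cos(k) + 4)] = (sin(k)^2 + 4*cos(k) + 1)/(cos(k) + 4)^3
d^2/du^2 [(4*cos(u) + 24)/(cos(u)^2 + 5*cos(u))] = 4*(-19*sin(u)^4/cos(u)^3 + sin(u)^2 - 89 - 152/cos(u) + 180/cos(u)^2 + 319/cos(u)^3)/(cos(u) + 5)^3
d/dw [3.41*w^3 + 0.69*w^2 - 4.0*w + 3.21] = 10.23*w^2 + 1.38*w - 4.0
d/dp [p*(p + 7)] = 2*p + 7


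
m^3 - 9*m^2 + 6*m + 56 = (m - 7)*(m - 4)*(m + 2)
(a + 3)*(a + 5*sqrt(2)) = a^2 + 3*a + 5*sqrt(2)*a + 15*sqrt(2)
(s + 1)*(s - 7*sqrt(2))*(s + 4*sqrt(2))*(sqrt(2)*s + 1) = sqrt(2)*s^4 - 5*s^3 + sqrt(2)*s^3 - 59*sqrt(2)*s^2 - 5*s^2 - 59*sqrt(2)*s - 56*s - 56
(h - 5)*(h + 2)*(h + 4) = h^3 + h^2 - 22*h - 40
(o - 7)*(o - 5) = o^2 - 12*o + 35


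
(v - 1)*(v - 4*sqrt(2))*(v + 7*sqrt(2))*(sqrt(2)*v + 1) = sqrt(2)*v^4 - sqrt(2)*v^3 + 7*v^3 - 53*sqrt(2)*v^2 - 7*v^2 - 56*v + 53*sqrt(2)*v + 56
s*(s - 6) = s^2 - 6*s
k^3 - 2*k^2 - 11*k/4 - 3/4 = (k - 3)*(k + 1/2)^2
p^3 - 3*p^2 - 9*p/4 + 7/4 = (p - 7/2)*(p - 1/2)*(p + 1)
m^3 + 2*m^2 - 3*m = m*(m - 1)*(m + 3)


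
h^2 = h^2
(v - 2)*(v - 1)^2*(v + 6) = v^4 + 2*v^3 - 19*v^2 + 28*v - 12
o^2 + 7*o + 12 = (o + 3)*(o + 4)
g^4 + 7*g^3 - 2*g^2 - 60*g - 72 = (g - 3)*(g + 2)^2*(g + 6)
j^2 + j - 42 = (j - 6)*(j + 7)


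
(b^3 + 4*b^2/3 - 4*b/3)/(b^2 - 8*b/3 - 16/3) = b*(-3*b^2 - 4*b + 4)/(-3*b^2 + 8*b + 16)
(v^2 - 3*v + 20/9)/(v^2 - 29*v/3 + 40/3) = (v - 4/3)/(v - 8)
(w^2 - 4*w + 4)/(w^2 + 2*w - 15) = (w^2 - 4*w + 4)/(w^2 + 2*w - 15)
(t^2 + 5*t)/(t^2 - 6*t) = (t + 5)/(t - 6)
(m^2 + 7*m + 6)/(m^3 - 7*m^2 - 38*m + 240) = (m + 1)/(m^2 - 13*m + 40)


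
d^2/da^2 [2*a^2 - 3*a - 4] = 4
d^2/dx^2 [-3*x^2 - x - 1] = -6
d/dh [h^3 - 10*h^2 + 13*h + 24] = 3*h^2 - 20*h + 13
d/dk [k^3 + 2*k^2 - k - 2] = 3*k^2 + 4*k - 1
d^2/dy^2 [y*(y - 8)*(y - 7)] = 6*y - 30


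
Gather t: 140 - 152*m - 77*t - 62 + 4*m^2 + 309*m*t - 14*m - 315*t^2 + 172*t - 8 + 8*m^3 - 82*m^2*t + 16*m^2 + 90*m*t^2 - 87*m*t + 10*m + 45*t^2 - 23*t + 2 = 8*m^3 + 20*m^2 - 156*m + t^2*(90*m - 270) + t*(-82*m^2 + 222*m + 72) + 72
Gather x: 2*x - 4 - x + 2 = x - 2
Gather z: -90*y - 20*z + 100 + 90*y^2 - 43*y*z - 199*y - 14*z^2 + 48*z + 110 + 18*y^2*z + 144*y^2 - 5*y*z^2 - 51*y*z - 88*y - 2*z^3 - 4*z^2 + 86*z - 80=234*y^2 - 377*y - 2*z^3 + z^2*(-5*y - 18) + z*(18*y^2 - 94*y + 114) + 130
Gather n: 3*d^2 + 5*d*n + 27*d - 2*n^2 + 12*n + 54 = 3*d^2 + 27*d - 2*n^2 + n*(5*d + 12) + 54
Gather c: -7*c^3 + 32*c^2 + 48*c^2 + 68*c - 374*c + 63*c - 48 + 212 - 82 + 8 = -7*c^3 + 80*c^2 - 243*c + 90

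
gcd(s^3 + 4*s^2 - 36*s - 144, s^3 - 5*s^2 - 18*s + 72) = s^2 - 2*s - 24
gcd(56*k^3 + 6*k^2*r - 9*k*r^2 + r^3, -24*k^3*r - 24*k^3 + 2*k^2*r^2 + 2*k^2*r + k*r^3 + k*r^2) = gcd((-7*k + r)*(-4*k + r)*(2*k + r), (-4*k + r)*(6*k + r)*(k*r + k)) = -4*k + r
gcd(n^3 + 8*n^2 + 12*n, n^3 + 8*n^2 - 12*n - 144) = n + 6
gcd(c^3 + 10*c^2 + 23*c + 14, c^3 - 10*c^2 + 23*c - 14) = 1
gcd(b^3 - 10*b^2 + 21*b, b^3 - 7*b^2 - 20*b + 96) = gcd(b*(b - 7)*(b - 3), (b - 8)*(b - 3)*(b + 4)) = b - 3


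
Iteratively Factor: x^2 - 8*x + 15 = (x - 5)*(x - 3)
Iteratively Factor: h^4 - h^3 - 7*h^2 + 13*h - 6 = (h + 3)*(h^3 - 4*h^2 + 5*h - 2) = (h - 2)*(h + 3)*(h^2 - 2*h + 1) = (h - 2)*(h - 1)*(h + 3)*(h - 1)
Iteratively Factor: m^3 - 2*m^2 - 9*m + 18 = (m - 3)*(m^2 + m - 6) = (m - 3)*(m + 3)*(m - 2)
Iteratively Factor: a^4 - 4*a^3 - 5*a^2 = (a - 5)*(a^3 + a^2) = a*(a - 5)*(a^2 + a) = a*(a - 5)*(a + 1)*(a)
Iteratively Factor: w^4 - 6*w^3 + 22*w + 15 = (w - 3)*(w^3 - 3*w^2 - 9*w - 5) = (w - 3)*(w + 1)*(w^2 - 4*w - 5) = (w - 3)*(w + 1)^2*(w - 5)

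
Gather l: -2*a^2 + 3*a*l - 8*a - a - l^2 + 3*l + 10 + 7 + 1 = -2*a^2 - 9*a - l^2 + l*(3*a + 3) + 18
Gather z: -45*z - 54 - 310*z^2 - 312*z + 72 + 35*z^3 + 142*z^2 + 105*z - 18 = 35*z^3 - 168*z^2 - 252*z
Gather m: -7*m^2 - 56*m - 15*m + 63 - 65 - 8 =-7*m^2 - 71*m - 10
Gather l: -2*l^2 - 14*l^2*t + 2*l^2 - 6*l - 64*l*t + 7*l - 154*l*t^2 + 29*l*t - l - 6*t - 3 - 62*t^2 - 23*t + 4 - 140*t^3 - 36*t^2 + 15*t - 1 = -14*l^2*t + l*(-154*t^2 - 35*t) - 140*t^3 - 98*t^2 - 14*t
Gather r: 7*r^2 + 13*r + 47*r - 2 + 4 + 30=7*r^2 + 60*r + 32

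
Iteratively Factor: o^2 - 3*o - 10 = (o - 5)*(o + 2)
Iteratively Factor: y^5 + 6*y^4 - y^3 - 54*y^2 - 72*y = (y + 2)*(y^4 + 4*y^3 - 9*y^2 - 36*y) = (y - 3)*(y + 2)*(y^3 + 7*y^2 + 12*y) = (y - 3)*(y + 2)*(y + 4)*(y^2 + 3*y) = y*(y - 3)*(y + 2)*(y + 4)*(y + 3)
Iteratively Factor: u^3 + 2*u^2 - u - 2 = (u + 2)*(u^2 - 1) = (u - 1)*(u + 2)*(u + 1)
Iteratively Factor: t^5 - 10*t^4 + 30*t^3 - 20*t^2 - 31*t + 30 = (t + 1)*(t^4 - 11*t^3 + 41*t^2 - 61*t + 30) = (t - 2)*(t + 1)*(t^3 - 9*t^2 + 23*t - 15) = (t - 2)*(t - 1)*(t + 1)*(t^2 - 8*t + 15) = (t - 5)*(t - 2)*(t - 1)*(t + 1)*(t - 3)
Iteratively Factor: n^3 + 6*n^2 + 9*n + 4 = (n + 1)*(n^2 + 5*n + 4) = (n + 1)*(n + 4)*(n + 1)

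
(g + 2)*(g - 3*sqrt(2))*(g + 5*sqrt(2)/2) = g^3 - sqrt(2)*g^2/2 + 2*g^2 - 15*g - sqrt(2)*g - 30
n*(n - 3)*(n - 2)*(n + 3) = n^4 - 2*n^3 - 9*n^2 + 18*n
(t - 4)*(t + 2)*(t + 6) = t^3 + 4*t^2 - 20*t - 48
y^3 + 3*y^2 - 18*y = y*(y - 3)*(y + 6)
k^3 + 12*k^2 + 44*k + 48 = (k + 2)*(k + 4)*(k + 6)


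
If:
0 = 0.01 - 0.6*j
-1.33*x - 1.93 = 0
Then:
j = 0.02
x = -1.45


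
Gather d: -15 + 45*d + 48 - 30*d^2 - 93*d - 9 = -30*d^2 - 48*d + 24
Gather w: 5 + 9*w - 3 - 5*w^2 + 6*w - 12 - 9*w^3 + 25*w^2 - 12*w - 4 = -9*w^3 + 20*w^2 + 3*w - 14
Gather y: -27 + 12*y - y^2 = -y^2 + 12*y - 27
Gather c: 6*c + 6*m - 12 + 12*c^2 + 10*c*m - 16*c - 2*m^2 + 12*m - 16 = 12*c^2 + c*(10*m - 10) - 2*m^2 + 18*m - 28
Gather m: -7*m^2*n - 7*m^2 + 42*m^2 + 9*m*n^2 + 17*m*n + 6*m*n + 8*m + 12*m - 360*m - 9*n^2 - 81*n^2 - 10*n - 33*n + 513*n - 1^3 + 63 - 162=m^2*(35 - 7*n) + m*(9*n^2 + 23*n - 340) - 90*n^2 + 470*n - 100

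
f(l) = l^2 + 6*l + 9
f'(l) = 2*l + 6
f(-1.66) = 1.80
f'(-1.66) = 2.68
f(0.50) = 12.25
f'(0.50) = 7.00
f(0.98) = 15.84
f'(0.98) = 7.96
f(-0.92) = 4.33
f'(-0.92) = 4.16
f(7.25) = 105.06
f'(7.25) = 20.50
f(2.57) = 31.02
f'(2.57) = 11.14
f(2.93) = 35.16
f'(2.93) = 11.86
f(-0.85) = 4.62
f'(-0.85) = 4.30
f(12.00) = 225.00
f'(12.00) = 30.00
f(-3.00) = 0.00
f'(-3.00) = 0.00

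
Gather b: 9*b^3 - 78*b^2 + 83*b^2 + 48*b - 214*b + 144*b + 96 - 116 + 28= 9*b^3 + 5*b^2 - 22*b + 8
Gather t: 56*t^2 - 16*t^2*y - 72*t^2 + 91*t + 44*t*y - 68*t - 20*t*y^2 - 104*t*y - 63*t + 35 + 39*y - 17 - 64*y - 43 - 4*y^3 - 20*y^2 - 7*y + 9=t^2*(-16*y - 16) + t*(-20*y^2 - 60*y - 40) - 4*y^3 - 20*y^2 - 32*y - 16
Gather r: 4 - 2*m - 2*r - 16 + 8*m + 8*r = 6*m + 6*r - 12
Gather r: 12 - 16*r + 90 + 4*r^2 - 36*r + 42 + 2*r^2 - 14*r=6*r^2 - 66*r + 144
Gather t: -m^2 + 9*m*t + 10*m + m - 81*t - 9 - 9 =-m^2 + 11*m + t*(9*m - 81) - 18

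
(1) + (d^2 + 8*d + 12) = d^2 + 8*d + 13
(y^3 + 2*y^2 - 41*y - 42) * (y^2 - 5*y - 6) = y^5 - 3*y^4 - 57*y^3 + 151*y^2 + 456*y + 252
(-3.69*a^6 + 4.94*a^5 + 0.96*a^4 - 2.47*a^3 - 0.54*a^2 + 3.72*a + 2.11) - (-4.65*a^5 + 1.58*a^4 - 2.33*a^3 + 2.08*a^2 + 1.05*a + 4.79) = -3.69*a^6 + 9.59*a^5 - 0.62*a^4 - 0.14*a^3 - 2.62*a^2 + 2.67*a - 2.68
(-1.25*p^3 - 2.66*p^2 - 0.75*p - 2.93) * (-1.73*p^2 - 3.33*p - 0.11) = 2.1625*p^5 + 8.7643*p^4 + 10.2928*p^3 + 7.859*p^2 + 9.8394*p + 0.3223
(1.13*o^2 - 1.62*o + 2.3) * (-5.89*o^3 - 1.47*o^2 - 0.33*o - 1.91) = -6.6557*o^5 + 7.8807*o^4 - 11.5385*o^3 - 5.0047*o^2 + 2.3352*o - 4.393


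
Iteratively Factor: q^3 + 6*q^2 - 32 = (q + 4)*(q^2 + 2*q - 8) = (q - 2)*(q + 4)*(q + 4)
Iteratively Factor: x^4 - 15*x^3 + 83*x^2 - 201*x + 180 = (x - 3)*(x^3 - 12*x^2 + 47*x - 60) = (x - 4)*(x - 3)*(x^2 - 8*x + 15) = (x - 4)*(x - 3)^2*(x - 5)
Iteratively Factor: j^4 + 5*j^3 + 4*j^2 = (j)*(j^3 + 5*j^2 + 4*j) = j*(j + 4)*(j^2 + j) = j^2*(j + 4)*(j + 1)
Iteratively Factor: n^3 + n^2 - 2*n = (n + 2)*(n^2 - n) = (n - 1)*(n + 2)*(n)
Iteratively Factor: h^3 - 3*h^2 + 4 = (h - 2)*(h^2 - h - 2) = (h - 2)^2*(h + 1)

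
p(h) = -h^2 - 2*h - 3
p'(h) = -2*h - 2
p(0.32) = -3.74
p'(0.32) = -2.64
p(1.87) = -10.24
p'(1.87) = -5.74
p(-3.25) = -7.06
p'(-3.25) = 4.50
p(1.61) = -8.81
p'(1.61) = -5.22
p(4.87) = -36.46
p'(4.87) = -11.74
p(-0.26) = -2.55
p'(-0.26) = -1.48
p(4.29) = -29.98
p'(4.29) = -10.58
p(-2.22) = -3.49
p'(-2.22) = 2.44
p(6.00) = -51.00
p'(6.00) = -14.00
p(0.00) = -3.00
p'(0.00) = -2.00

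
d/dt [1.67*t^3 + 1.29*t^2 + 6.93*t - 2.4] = 5.01*t^2 + 2.58*t + 6.93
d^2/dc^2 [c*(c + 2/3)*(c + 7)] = 6*c + 46/3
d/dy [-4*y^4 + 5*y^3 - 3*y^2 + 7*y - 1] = -16*y^3 + 15*y^2 - 6*y + 7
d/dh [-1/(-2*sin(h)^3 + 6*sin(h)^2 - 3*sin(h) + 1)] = 3*(4*sin(h) + cos(2*h) - 2)*cos(h)/(2*sin(h)^3 - 6*sin(h)^2 + 3*sin(h) - 1)^2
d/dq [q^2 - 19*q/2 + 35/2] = 2*q - 19/2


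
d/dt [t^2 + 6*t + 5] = 2*t + 6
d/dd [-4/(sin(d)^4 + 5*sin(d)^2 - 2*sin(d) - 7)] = 8*(2*sin(d)^3 + 5*sin(d) - 1)*cos(d)/(sin(d)^4 + 5*sin(d)^2 - 2*sin(d) - 7)^2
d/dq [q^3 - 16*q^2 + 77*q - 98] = 3*q^2 - 32*q + 77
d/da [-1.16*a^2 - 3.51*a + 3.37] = -2.32*a - 3.51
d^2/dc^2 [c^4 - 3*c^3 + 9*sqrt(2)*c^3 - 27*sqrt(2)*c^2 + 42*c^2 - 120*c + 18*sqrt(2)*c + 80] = 12*c^2 - 18*c + 54*sqrt(2)*c - 54*sqrt(2) + 84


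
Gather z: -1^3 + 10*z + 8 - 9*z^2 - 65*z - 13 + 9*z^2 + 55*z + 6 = 0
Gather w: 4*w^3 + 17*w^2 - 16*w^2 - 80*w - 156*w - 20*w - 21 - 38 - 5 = 4*w^3 + w^2 - 256*w - 64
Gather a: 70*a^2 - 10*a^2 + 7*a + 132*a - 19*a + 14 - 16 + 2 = 60*a^2 + 120*a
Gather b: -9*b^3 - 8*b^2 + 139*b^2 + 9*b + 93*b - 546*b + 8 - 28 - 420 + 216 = -9*b^3 + 131*b^2 - 444*b - 224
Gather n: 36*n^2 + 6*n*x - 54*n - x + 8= 36*n^2 + n*(6*x - 54) - x + 8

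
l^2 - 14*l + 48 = (l - 8)*(l - 6)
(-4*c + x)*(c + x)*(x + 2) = -4*c^2*x - 8*c^2 - 3*c*x^2 - 6*c*x + x^3 + 2*x^2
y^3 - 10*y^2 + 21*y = y*(y - 7)*(y - 3)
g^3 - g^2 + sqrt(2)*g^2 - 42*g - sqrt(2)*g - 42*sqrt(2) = (g - 7)*(g + 6)*(g + sqrt(2))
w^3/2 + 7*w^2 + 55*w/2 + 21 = (w/2 + 1/2)*(w + 6)*(w + 7)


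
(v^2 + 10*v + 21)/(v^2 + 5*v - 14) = (v + 3)/(v - 2)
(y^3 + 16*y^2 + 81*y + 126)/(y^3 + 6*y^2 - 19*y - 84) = (y + 6)/(y - 4)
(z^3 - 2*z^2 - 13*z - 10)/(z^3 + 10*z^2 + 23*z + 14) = (z - 5)/(z + 7)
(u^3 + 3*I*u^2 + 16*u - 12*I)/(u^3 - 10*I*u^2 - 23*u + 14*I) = (u + 6*I)/(u - 7*I)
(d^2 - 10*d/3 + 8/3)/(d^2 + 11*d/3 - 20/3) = (d - 2)/(d + 5)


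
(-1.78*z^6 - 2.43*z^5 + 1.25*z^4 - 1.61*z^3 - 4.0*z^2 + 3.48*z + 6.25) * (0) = 0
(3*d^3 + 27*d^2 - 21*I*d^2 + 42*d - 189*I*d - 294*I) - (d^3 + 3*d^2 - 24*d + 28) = 2*d^3 + 24*d^2 - 21*I*d^2 + 66*d - 189*I*d - 28 - 294*I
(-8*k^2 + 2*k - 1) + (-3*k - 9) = -8*k^2 - k - 10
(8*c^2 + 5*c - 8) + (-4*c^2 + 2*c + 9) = 4*c^2 + 7*c + 1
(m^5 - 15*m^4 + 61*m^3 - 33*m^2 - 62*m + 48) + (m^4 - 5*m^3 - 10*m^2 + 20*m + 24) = m^5 - 14*m^4 + 56*m^3 - 43*m^2 - 42*m + 72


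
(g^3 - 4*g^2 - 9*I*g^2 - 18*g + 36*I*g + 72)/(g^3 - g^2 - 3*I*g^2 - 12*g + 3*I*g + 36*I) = (g - 6*I)/(g + 3)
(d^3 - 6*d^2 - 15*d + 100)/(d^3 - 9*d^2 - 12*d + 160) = (d - 5)/(d - 8)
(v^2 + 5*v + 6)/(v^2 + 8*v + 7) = (v^2 + 5*v + 6)/(v^2 + 8*v + 7)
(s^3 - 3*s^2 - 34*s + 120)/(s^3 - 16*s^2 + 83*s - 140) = (s + 6)/(s - 7)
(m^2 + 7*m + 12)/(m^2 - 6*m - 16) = (m^2 + 7*m + 12)/(m^2 - 6*m - 16)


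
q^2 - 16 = (q - 4)*(q + 4)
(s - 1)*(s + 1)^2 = s^3 + s^2 - s - 1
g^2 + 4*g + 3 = (g + 1)*(g + 3)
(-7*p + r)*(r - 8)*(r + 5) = -7*p*r^2 + 21*p*r + 280*p + r^3 - 3*r^2 - 40*r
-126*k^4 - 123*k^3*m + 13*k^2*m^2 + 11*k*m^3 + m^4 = (-3*k + m)*(k + m)*(6*k + m)*(7*k + m)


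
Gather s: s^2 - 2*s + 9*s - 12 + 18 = s^2 + 7*s + 6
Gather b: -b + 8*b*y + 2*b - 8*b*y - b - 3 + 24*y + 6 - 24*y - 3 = 0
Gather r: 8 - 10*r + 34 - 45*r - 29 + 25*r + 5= 18 - 30*r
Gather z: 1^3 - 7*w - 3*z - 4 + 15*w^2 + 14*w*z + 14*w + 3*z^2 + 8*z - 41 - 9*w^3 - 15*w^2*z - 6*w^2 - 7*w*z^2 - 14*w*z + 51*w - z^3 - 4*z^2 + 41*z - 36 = -9*w^3 + 9*w^2 + 58*w - z^3 + z^2*(-7*w - 1) + z*(46 - 15*w^2) - 80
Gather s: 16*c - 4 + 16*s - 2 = 16*c + 16*s - 6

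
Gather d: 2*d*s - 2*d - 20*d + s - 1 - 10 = d*(2*s - 22) + s - 11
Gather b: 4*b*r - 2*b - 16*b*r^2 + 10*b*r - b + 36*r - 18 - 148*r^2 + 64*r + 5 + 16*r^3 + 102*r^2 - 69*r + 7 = b*(-16*r^2 + 14*r - 3) + 16*r^3 - 46*r^2 + 31*r - 6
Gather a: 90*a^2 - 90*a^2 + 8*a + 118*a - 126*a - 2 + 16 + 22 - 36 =0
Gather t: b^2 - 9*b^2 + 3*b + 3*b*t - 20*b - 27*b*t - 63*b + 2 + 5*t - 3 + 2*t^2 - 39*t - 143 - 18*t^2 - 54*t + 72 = -8*b^2 - 80*b - 16*t^2 + t*(-24*b - 88) - 72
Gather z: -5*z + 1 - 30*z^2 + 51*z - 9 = -30*z^2 + 46*z - 8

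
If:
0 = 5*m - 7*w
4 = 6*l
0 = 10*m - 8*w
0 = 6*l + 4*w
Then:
No Solution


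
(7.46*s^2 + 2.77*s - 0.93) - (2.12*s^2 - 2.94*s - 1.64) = 5.34*s^2 + 5.71*s + 0.71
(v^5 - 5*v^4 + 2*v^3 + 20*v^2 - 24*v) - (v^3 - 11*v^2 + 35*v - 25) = v^5 - 5*v^4 + v^3 + 31*v^2 - 59*v + 25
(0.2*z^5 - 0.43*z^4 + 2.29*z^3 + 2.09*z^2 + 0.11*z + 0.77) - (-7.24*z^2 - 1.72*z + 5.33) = 0.2*z^5 - 0.43*z^4 + 2.29*z^3 + 9.33*z^2 + 1.83*z - 4.56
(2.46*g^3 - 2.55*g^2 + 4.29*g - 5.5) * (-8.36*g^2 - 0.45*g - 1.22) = -20.5656*g^5 + 20.211*g^4 - 37.7181*g^3 + 47.1605*g^2 - 2.7588*g + 6.71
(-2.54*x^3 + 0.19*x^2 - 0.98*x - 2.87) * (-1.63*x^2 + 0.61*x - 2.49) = 4.1402*x^5 - 1.8591*x^4 + 8.0379*x^3 + 3.6072*x^2 + 0.6895*x + 7.1463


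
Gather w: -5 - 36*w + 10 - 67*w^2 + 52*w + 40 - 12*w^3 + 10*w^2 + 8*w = -12*w^3 - 57*w^2 + 24*w + 45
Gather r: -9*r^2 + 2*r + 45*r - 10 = -9*r^2 + 47*r - 10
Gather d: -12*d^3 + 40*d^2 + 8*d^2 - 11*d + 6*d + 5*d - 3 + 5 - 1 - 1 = -12*d^3 + 48*d^2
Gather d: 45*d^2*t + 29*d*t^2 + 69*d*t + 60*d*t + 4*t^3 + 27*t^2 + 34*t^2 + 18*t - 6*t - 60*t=45*d^2*t + d*(29*t^2 + 129*t) + 4*t^3 + 61*t^2 - 48*t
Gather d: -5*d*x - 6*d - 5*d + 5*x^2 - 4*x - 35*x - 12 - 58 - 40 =d*(-5*x - 11) + 5*x^2 - 39*x - 110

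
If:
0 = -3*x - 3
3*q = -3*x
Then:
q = 1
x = -1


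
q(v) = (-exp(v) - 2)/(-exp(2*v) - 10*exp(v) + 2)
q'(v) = (-exp(v) - 2)*(2*exp(2*v) + 10*exp(v))/(-exp(2*v) - 10*exp(v) + 2)^2 - exp(v)/(-exp(2*v) - 10*exp(v) + 2)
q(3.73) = 0.02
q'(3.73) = -0.02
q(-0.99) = 1.28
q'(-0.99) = -2.55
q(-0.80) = 0.91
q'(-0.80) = -1.48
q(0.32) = 0.25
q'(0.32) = -0.22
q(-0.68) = 0.75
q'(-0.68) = -1.11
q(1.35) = 0.11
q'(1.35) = -0.08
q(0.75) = 0.17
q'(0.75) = -0.13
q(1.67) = 0.09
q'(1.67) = -0.06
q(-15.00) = -1.00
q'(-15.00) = 0.00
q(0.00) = 0.33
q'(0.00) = -0.33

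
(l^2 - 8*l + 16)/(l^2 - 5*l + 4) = (l - 4)/(l - 1)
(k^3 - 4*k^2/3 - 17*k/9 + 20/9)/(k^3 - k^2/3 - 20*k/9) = (k - 1)/k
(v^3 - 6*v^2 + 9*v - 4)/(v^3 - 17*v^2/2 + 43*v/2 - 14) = 2*(v - 1)/(2*v - 7)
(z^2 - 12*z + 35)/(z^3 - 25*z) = (z - 7)/(z*(z + 5))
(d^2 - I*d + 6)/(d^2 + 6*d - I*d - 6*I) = (d^2 - I*d + 6)/(d^2 + d*(6 - I) - 6*I)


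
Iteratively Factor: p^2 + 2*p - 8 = (p - 2)*(p + 4)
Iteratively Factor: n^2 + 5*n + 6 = (n + 2)*(n + 3)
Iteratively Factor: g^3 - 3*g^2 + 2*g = (g)*(g^2 - 3*g + 2) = g*(g - 1)*(g - 2)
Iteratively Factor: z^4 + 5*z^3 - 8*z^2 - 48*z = (z + 4)*(z^3 + z^2 - 12*z) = z*(z + 4)*(z^2 + z - 12) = z*(z - 3)*(z + 4)*(z + 4)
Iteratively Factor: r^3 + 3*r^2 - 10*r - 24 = (r - 3)*(r^2 + 6*r + 8) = (r - 3)*(r + 4)*(r + 2)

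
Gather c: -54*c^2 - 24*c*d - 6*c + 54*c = -54*c^2 + c*(48 - 24*d)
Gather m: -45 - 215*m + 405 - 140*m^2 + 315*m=-140*m^2 + 100*m + 360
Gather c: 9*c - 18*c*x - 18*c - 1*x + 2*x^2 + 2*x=c*(-18*x - 9) + 2*x^2 + x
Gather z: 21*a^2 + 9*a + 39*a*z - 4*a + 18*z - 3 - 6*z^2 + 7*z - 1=21*a^2 + 5*a - 6*z^2 + z*(39*a + 25) - 4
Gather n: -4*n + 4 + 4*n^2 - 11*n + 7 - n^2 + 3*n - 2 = 3*n^2 - 12*n + 9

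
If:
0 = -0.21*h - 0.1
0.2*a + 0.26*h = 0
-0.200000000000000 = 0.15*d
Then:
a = 0.62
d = -1.33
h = -0.48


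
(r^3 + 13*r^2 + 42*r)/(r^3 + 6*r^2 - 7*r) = (r + 6)/(r - 1)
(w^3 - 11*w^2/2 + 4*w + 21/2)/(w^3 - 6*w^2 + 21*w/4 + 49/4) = 2*(w - 3)/(2*w - 7)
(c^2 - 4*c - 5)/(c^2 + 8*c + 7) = (c - 5)/(c + 7)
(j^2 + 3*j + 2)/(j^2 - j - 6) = (j + 1)/(j - 3)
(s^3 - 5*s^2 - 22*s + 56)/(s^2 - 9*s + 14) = s + 4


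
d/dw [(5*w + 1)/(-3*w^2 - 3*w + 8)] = (15*w^2 + 6*w + 43)/(9*w^4 + 18*w^3 - 39*w^2 - 48*w + 64)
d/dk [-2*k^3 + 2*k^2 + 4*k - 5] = -6*k^2 + 4*k + 4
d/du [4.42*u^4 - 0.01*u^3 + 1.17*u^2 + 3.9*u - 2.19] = 17.68*u^3 - 0.03*u^2 + 2.34*u + 3.9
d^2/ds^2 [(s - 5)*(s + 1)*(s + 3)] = 6*s - 2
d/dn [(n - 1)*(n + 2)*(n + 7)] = 3*n^2 + 16*n + 5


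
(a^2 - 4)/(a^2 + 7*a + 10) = (a - 2)/(a + 5)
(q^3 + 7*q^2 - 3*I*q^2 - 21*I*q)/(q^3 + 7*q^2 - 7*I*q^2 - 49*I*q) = (q - 3*I)/(q - 7*I)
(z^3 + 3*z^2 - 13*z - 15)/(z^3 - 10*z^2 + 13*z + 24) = (z + 5)/(z - 8)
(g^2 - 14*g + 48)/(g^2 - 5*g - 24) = (g - 6)/(g + 3)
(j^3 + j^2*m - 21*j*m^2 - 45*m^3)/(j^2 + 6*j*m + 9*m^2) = j - 5*m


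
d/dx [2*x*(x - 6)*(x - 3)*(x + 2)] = 8*x^3 - 42*x^2 + 72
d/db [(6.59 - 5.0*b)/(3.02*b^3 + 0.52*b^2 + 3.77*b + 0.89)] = (30.2*b^3 - 57.1054*b^2 - 6.8536*b - 29.2943)/(9.1204*b^6 + 3.1408*b^5 + 23.0412*b^4 + 9.2964*b^3 + 15.1385*b^2 + 6.7106*b + 0.7921)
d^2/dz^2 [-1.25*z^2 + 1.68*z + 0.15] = -2.50000000000000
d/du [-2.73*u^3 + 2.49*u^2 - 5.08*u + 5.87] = -8.19*u^2 + 4.98*u - 5.08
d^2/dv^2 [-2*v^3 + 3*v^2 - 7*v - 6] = 6 - 12*v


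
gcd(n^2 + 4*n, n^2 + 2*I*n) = n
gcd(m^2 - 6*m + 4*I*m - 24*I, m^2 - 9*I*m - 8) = 1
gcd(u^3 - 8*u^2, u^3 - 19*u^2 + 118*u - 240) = u - 8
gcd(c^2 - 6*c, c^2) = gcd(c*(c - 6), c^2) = c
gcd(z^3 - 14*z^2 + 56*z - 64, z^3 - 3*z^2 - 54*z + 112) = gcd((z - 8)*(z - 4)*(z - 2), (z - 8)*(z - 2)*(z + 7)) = z^2 - 10*z + 16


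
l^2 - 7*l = l*(l - 7)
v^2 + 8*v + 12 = (v + 2)*(v + 6)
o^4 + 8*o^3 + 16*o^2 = o^2*(o + 4)^2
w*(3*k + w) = 3*k*w + w^2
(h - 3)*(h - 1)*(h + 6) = h^3 + 2*h^2 - 21*h + 18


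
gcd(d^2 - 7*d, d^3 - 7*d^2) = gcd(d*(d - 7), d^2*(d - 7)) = d^2 - 7*d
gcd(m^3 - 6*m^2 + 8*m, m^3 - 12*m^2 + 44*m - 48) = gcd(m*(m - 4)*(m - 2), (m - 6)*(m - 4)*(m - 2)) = m^2 - 6*m + 8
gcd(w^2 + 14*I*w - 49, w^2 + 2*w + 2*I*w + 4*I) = 1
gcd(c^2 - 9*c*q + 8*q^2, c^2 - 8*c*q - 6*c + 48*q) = -c + 8*q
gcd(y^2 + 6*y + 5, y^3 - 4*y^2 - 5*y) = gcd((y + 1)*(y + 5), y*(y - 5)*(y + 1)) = y + 1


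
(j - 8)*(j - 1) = j^2 - 9*j + 8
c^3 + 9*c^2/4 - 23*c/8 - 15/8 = (c - 5/4)*(c + 1/2)*(c + 3)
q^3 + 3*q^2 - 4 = (q - 1)*(q + 2)^2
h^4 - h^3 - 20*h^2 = h^2*(h - 5)*(h + 4)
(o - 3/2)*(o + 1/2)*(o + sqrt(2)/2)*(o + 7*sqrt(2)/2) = o^4 - o^3 + 4*sqrt(2)*o^3 - 4*sqrt(2)*o^2 + 11*o^2/4 - 3*sqrt(2)*o - 7*o/2 - 21/8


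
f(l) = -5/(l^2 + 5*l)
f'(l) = -5*(-2*l - 5)/(l^2 + 5*l)^2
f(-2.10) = 0.82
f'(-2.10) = 0.11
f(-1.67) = 0.90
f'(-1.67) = 0.27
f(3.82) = -0.15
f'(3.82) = 0.06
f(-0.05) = 20.20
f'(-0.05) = 399.96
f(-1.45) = 0.97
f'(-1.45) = 0.40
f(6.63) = -0.06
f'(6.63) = 0.02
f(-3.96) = 1.21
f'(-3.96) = -0.86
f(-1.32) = 1.03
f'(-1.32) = 0.50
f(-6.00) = -0.83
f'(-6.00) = -0.97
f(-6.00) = -0.83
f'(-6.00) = -0.97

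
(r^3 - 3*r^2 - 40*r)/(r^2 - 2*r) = (r^2 - 3*r - 40)/(r - 2)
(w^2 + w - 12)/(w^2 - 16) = (w - 3)/(w - 4)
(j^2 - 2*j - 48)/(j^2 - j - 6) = (-j^2 + 2*j + 48)/(-j^2 + j + 6)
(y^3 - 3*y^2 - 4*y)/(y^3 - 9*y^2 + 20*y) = (y + 1)/(y - 5)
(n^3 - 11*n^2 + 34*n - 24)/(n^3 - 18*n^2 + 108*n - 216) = (n^2 - 5*n + 4)/(n^2 - 12*n + 36)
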